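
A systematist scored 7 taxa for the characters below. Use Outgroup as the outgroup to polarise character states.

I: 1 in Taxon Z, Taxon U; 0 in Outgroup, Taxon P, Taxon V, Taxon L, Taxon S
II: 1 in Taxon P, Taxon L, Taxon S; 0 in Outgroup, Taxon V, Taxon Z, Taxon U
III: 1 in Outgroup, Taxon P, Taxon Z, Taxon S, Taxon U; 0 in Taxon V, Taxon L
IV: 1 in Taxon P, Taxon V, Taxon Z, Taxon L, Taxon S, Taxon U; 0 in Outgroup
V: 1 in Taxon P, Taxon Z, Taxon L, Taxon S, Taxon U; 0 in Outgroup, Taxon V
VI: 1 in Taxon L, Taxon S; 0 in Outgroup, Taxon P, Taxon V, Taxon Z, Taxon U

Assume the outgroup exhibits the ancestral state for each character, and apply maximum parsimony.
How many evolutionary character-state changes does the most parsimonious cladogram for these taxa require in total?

Character polarity is set by the outgroup: the derived state is whichever differs from the outgroup's state, so for III the derived state is '0', and for the remaining characters it is '1'.
I: derived state '1' in Taxon U and Taxon Z only — synapomorphy for {Taxon U, Taxon Z}.
II: derived state '1' in Taxon L, Taxon P, and Taxon S only — synapomorphy for {Taxon L, Taxon P, Taxon S}.
III groups Taxon L and Taxon V, which is incompatible with the clades supported by the remaining characters; treating it as convergent (homoplasy) costs fewer steps than any alternative tree.
IV (derived state '1') is shared by all ingroup taxa — unites the whole ingroup.
V: derived state '1' in Taxon L, Taxon P, Taxon S, Taxon U, and Taxon Z only — synapomorphy for {Taxon L, Taxon P, Taxon S, Taxon U, Taxon Z}.
Only Taxon L and Taxon S show the derived state '1' for VI, supporting them as a clade.
Most parsimonious ingroup topology: (((Taxon P,(Taxon L,Taxon S)),(Taxon Z,Taxon U)),Taxon V).
Changes per character on this tree: I: 1; II: 1; III: 2; IV: 1; V: 1; VI: 1.
Total = 7.

7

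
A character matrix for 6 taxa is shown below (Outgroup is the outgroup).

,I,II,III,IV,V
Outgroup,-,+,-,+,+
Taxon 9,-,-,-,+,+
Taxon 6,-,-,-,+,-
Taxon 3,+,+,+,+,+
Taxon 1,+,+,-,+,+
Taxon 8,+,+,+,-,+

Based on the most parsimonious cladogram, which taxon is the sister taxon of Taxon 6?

Character polarity is set by the outgroup: the derived state is whichever differs from the outgroup's state, so for II, IV, V the derived state is '-', and for the remaining characters it is '+'.
Only Taxon 1, Taxon 3, and Taxon 8 show the derived state '+' for I, supporting them as a clade.
II (derived state '-') is shared by Taxon 6 and Taxon 9 — a synapomorphy uniting that clade.
Only Taxon 3 and Taxon 8 show the derived state '+' for III, supporting them as a clade.
IV: derived state '-' in Taxon 8 only — an autapomorphy, so it tells us nothing about relationships among taxa.
V (derived state '-') is unique to Taxon 6 (autapomorphy; uninformative for grouping).
Most parsimonious ingroup topology: ((Taxon 9,Taxon 6),((Taxon 3,Taxon 8),Taxon 1)).
Taxon 6 and Taxon 9 form a cherry on this tree, so they are sister taxa.

Taxon 9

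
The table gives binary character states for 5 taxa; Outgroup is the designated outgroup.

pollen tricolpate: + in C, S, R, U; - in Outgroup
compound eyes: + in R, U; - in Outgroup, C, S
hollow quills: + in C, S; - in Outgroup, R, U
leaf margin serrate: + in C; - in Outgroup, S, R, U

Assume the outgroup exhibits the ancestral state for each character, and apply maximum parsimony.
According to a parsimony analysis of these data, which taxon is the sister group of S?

The outgroup has state '-' for every character, so '+' is the derived state throughout.
All ingroup taxa share the derived state '+' for pollen tricolpate; it defines the ingroup but does not resolve relationships within it.
Only R and U show the derived state '+' for compound eyes, supporting them as a clade.
Only C and S show the derived state '+' for hollow quills, supporting them as a clade.
leaf margin serrate (derived state '+') is unique to C (autapomorphy; uninformative for grouping).
Most parsimonious ingroup topology: ((C,S),(R,U)).
S and C form a cherry on this tree, so they are sister taxa.

C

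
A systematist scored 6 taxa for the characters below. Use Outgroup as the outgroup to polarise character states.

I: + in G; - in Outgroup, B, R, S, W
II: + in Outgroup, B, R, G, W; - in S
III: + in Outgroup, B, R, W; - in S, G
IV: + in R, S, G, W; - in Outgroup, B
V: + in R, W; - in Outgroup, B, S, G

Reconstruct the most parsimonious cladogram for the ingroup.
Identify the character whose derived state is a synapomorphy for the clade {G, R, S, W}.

IV

Character polarity is set by the outgroup: the derived state is whichever differs from the outgroup's state, so for II, III the derived state is '-', and for the remaining characters it is '+'.
I: derived state '+' in G only — an autapomorphy, so it tells us nothing about relationships among taxa.
II (derived state '-') is unique to S (autapomorphy; uninformative for grouping).
Only G and S show the derived state '-' for III, supporting them as a clade.
IV: derived state '+' in G, R, S, and W only — synapomorphy for {G, R, S, W}.
V: derived state '+' in R and W only — synapomorphy for {R, W}.
Most parsimonious ingroup topology: (B,((R,W),(S,G))).
The clade {G, R, S, W} is supported by IV: its derived state '+' occurs in exactly those taxa and in no other taxon (including the outgroup).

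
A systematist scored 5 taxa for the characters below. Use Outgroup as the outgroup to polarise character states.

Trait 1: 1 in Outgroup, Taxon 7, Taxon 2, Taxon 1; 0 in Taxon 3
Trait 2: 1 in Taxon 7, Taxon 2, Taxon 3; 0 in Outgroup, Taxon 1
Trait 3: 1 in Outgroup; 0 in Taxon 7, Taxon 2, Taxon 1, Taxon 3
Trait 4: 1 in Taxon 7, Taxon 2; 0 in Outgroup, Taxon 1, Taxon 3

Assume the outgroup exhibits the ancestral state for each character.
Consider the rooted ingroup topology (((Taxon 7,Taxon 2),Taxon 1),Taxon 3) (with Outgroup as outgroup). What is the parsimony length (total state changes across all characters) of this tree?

5

Map each character onto (((Taxon 7,Taxon 2),Taxon 1),Taxon 3) (rooted by Outgroup) and count the minimum state changes it requires (Fitch parsimony):
Trait 1: 1; Trait 2: 2; Trait 3: 1; Trait 4: 1.
Total tree length = 5.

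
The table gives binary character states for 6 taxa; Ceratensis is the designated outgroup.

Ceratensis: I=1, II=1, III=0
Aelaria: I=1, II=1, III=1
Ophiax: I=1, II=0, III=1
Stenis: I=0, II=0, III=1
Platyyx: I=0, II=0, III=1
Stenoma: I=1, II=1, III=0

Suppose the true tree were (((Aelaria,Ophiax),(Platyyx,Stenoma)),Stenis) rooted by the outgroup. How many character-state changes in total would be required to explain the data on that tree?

7

Map each character onto (((Aelaria,Ophiax),(Platyyx,Stenoma)),Stenis) (rooted by Ceratensis) and count the minimum state changes it requires (Fitch parsimony):
I: 2; II: 3; III: 2.
Total tree length = 7.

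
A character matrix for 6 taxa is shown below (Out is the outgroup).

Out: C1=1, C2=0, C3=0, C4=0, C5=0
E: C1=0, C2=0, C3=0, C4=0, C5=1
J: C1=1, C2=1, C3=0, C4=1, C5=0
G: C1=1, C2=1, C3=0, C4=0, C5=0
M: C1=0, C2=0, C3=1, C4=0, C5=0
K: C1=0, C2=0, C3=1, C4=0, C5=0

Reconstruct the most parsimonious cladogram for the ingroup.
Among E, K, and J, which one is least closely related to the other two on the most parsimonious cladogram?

Character polarity is set by the outgroup: the derived state is whichever differs from the outgroup's state, so for C1 the derived state is '0', and for the remaining characters it is '1'.
C1: derived state '0' in E, K, and M only — synapomorphy for {E, K, M}.
Only G and J show the derived state '1' for C2, supporting them as a clade.
C3: derived state '1' in K and M only — synapomorphy for {K, M}.
C4 (derived state '1') is unique to J (autapomorphy; uninformative for grouping).
C5: derived state '1' in E only — an autapomorphy, so it tells us nothing about relationships among taxa.
Most parsimonious ingroup topology: ((E,(M,K)),(J,G)).
E and K share a more recent common ancestor with each other than either does with J, so J is the least closely related of the three.

J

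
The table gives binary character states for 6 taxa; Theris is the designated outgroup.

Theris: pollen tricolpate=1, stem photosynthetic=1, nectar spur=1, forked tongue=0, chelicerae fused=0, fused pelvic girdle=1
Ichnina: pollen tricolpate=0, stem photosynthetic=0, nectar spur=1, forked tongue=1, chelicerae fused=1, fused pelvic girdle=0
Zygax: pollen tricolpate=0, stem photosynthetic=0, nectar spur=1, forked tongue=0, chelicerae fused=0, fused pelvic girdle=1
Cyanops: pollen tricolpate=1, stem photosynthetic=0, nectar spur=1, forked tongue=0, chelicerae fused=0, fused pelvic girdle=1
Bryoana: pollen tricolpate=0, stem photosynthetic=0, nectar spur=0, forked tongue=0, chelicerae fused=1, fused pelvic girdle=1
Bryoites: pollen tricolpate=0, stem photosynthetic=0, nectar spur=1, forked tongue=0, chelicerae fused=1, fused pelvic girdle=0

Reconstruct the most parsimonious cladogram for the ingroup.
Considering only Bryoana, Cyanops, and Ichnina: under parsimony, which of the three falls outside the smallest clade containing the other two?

Cyanops

Character polarity is set by the outgroup: the derived state is whichever differs from the outgroup's state, so for pollen tricolpate, stem photosynthetic, nectar spur, fused pelvic girdle the derived state is '0', and for the remaining characters it is '1'.
pollen tricolpate: derived state '0' in Bryoana, Bryoites, Ichnina, and Zygax only — synapomorphy for {Bryoana, Bryoites, Ichnina, Zygax}.
stem photosynthetic (derived state '0') is shared by all ingroup taxa — unites the whole ingroup.
nectar spur (derived state '0') is unique to Bryoana (autapomorphy; uninformative for grouping).
forked tongue: derived state '1' in Ichnina only — an autapomorphy, so it tells us nothing about relationships among taxa.
chelicerae fused (derived state '1') is shared by Bryoana, Bryoites, and Ichnina — a synapomorphy uniting that clade.
fused pelvic girdle: derived state '0' in Bryoites and Ichnina only — synapomorphy for {Bryoites, Ichnina}.
Most parsimonious ingroup topology: ((((Ichnina,Bryoites),Bryoana),Zygax),Cyanops).
Bryoana and Ichnina share a more recent common ancestor with each other than either does with Cyanops, so Cyanops is the least closely related of the three.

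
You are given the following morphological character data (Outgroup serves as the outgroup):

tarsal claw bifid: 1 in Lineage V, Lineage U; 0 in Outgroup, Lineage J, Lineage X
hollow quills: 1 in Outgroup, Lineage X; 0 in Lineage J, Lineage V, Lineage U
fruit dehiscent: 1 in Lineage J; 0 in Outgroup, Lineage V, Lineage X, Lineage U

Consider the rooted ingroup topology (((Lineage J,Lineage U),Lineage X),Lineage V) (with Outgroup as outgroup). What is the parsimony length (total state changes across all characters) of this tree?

Map each character onto (((Lineage J,Lineage U),Lineage X),Lineage V) (rooted by Outgroup) and count the minimum state changes it requires (Fitch parsimony):
tarsal claw bifid: 2; hollow quills: 2; fruit dehiscent: 1.
Total tree length = 5.

5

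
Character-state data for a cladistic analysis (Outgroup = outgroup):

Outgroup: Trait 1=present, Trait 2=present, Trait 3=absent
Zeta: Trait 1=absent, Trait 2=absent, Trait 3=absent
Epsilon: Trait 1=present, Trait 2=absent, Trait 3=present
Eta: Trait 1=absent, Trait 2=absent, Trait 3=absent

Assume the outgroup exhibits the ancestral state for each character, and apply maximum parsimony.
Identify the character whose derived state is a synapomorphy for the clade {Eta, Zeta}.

Trait 1

Character polarity is set by the outgroup: the derived state is whichever differs from the outgroup's state, so for Trait 1, Trait 2 the derived state is 'absent', and for the remaining characters it is 'present'.
Trait 1 (derived state 'absent') is shared by Eta and Zeta — a synapomorphy uniting that clade.
All ingroup taxa share the derived state 'absent' for Trait 2; it defines the ingroup but does not resolve relationships within it.
Trait 3 (derived state 'present') is unique to Epsilon (autapomorphy; uninformative for grouping).
Most parsimonious ingroup topology: ((Zeta,Eta),Epsilon).
The clade {Eta, Zeta} is supported by Trait 1: its derived state 'absent' occurs in exactly those taxa and in no other taxon (including the outgroup).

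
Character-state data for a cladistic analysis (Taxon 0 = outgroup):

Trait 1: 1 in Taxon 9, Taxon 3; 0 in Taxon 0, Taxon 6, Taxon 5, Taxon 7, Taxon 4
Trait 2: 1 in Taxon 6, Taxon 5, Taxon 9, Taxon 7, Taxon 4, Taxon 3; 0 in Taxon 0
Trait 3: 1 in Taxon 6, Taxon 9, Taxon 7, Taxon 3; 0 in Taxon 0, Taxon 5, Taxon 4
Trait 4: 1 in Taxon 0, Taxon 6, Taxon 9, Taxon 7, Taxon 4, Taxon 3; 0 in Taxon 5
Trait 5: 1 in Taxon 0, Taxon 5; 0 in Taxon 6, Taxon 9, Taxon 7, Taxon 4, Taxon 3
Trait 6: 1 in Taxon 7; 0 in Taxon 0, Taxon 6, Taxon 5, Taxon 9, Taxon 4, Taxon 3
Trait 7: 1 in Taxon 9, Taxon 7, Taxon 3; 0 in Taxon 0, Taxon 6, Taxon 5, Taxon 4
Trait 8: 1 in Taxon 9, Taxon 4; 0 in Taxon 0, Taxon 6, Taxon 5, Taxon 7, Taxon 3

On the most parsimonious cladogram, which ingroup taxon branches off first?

Taxon 5

Character polarity is set by the outgroup: the derived state is whichever differs from the outgroup's state, so for Trait 4, Trait 5 the derived state is '0', and for the remaining characters it is '1'.
Trait 1: derived state '1' in Taxon 3 and Taxon 9 only — synapomorphy for {Taxon 3, Taxon 9}.
Trait 2 (derived state '1') is shared by all ingroup taxa — unites the whole ingroup.
Trait 3 (derived state '1') is shared by Taxon 3, Taxon 6, Taxon 7, and Taxon 9 — a synapomorphy uniting that clade.
Trait 4: derived state '0' in Taxon 5 only — an autapomorphy, so it tells us nothing about relationships among taxa.
Only Taxon 3, Taxon 4, Taxon 6, Taxon 7, and Taxon 9 show the derived state '0' for Trait 5, supporting them as a clade.
Trait 6 (derived state '1') is unique to Taxon 7 (autapomorphy; uninformative for grouping).
Only Taxon 3, Taxon 7, and Taxon 9 show the derived state '1' for Trait 7, supporting them as a clade.
Trait 8 groups Taxon 4 and Taxon 9, which is incompatible with the clades supported by the remaining characters; treating it as convergent (homoplasy) costs fewer steps than any alternative tree.
Most parsimonious ingroup topology: (((Taxon 6,((Taxon 9,Taxon 3),Taxon 7)),Taxon 4),Taxon 5).
Taxon 5 is sister to the clade containing all other ingroup taxa, so it is the earliest-diverging (most basal) ingroup lineage.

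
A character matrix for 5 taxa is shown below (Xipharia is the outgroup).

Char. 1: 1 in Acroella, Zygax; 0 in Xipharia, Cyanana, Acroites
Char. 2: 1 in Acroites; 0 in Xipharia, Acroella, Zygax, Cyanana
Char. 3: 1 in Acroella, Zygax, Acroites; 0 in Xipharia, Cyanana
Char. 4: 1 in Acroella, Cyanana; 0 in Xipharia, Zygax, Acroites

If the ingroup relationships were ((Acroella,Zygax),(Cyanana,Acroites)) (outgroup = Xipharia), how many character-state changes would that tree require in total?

6

Map each character onto ((Acroella,Zygax),(Cyanana,Acroites)) (rooted by Xipharia) and count the minimum state changes it requires (Fitch parsimony):
Char. 1: 1; Char. 2: 1; Char. 3: 2; Char. 4: 2.
Total tree length = 6.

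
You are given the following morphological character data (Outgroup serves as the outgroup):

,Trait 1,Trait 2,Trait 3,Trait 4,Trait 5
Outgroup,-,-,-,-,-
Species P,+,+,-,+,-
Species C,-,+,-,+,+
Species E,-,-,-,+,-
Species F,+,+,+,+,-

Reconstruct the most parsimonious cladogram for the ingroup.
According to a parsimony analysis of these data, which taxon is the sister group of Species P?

The outgroup has state '-' for every character, so '+' is the derived state throughout.
Only Species F and Species P show the derived state '+' for Trait 1, supporting them as a clade.
Only Species C, Species F, and Species P show the derived state '+' for Trait 2, supporting them as a clade.
Trait 3: derived state '+' in Species F only — an autapomorphy, so it tells us nothing about relationships among taxa.
All ingroup taxa share the derived state '+' for Trait 4; it defines the ingroup but does not resolve relationships within it.
Trait 5 (derived state '+') is unique to Species C (autapomorphy; uninformative for grouping).
Most parsimonious ingroup topology: (((Species P,Species F),Species C),Species E).
Species P and Species F form a cherry on this tree, so they are sister taxa.

Species F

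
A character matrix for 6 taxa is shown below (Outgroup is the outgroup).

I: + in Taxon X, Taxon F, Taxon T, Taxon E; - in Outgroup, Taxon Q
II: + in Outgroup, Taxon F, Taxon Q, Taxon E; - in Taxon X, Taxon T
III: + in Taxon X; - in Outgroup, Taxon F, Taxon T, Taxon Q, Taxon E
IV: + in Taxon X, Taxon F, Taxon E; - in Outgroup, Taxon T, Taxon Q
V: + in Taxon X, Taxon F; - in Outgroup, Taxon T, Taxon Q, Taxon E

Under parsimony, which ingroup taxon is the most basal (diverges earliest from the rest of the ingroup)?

Character polarity is set by the outgroup: the derived state is whichever differs from the outgroup's state, so for II the derived state is '-', and for the remaining characters it is '+'.
I: derived state '+' in Taxon E, Taxon F, Taxon T, and Taxon X only — synapomorphy for {Taxon E, Taxon F, Taxon T, Taxon X}.
II (state '-') occurs in Taxon T and Taxon X but conflicts with the nesting implied by the other characters — most parsimoniously interpreted as homoplasy.
III: derived state '+' in Taxon X only — an autapomorphy, so it tells us nothing about relationships among taxa.
IV (derived state '+') is shared by Taxon E, Taxon F, and Taxon X — a synapomorphy uniting that clade.
V: derived state '+' in Taxon F and Taxon X only — synapomorphy for {Taxon F, Taxon X}.
Most parsimonious ingroup topology: ((((Taxon X,Taxon F),Taxon E),Taxon T),Taxon Q).
Taxon Q is sister to the clade containing all other ingroup taxa, so it is the earliest-diverging (most basal) ingroup lineage.

Taxon Q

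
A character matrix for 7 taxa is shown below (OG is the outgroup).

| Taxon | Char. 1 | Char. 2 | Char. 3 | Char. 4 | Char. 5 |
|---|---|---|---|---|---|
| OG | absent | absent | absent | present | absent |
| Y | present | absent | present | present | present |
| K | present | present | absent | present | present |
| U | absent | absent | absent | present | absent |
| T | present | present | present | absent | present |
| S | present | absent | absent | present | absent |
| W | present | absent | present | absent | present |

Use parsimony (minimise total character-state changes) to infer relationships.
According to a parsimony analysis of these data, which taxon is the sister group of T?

Character polarity is set by the outgroup: the derived state is whichever differs from the outgroup's state, so for Char. 4 the derived state is 'absent', and for the remaining characters it is 'present'.
Only K, S, T, W, and Y show the derived state 'present' for Char. 1, supporting them as a clade.
Char. 2 (state 'present') occurs in K and T but conflicts with the nesting implied by the other characters — most parsimoniously interpreted as homoplasy.
Only T, W, and Y show the derived state 'present' for Char. 3, supporting them as a clade.
Char. 4: derived state 'absent' in T and W only — synapomorphy for {T, W}.
Char. 5: derived state 'present' in K, T, W, and Y only — synapomorphy for {K, T, W, Y}.
Most parsimonious ingroup topology: ((((Y,(T,W)),K),S),U).
T and W form a cherry on this tree, so they are sister taxa.

W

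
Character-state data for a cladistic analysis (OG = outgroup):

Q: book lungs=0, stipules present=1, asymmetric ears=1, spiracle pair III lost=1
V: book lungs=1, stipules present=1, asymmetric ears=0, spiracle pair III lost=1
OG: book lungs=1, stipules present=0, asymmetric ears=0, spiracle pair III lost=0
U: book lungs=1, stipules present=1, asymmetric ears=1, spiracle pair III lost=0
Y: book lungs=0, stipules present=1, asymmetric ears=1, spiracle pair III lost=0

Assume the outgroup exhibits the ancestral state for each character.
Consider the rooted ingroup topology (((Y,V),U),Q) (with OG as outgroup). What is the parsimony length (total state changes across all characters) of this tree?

7

Map each character onto (((Y,V),U),Q) (rooted by OG) and count the minimum state changes it requires (Fitch parsimony):
book lungs: 2; stipules present: 1; asymmetric ears: 2; spiracle pair III lost: 2.
Total tree length = 7.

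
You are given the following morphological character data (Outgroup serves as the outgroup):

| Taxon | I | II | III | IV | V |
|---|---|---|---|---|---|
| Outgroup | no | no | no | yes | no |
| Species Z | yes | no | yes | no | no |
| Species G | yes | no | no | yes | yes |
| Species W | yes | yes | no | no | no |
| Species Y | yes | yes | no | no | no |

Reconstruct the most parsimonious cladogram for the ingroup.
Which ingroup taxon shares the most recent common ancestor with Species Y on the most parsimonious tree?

Character polarity is set by the outgroup: the derived state is whichever differs from the outgroup's state, so for IV the derived state is 'no', and for the remaining characters it is 'yes'.
I (derived state 'yes') is shared by all ingroup taxa — unites the whole ingroup.
Only Species W and Species Y show the derived state 'yes' for II, supporting them as a clade.
III: derived state 'yes' in Species Z only — an autapomorphy, so it tells us nothing about relationships among taxa.
Only Species W, Species Y, and Species Z show the derived state 'no' for IV, supporting them as a clade.
V (derived state 'yes') is unique to Species G (autapomorphy; uninformative for grouping).
Most parsimonious ingroup topology: ((Species Z,(Species W,Species Y)),Species G).
Species Y and Species W form a cherry on this tree, so they are sister taxa.

Species W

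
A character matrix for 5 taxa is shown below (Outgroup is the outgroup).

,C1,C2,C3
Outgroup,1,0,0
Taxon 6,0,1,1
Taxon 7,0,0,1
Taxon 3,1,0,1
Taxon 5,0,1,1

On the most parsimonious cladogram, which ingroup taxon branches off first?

Taxon 3

Character polarity is set by the outgroup: the derived state is whichever differs from the outgroup's state, so for C1 the derived state is '0', and for the remaining characters it is '1'.
Only Taxon 5, Taxon 6, and Taxon 7 show the derived state '0' for C1, supporting them as a clade.
C2 (derived state '1') is shared by Taxon 5 and Taxon 6 — a synapomorphy uniting that clade.
C3 (derived state '1') is shared by all ingroup taxa — unites the whole ingroup.
Most parsimonious ingroup topology: (((Taxon 6,Taxon 5),Taxon 7),Taxon 3).
Taxon 3 is sister to the clade containing all other ingroup taxa, so it is the earliest-diverging (most basal) ingroup lineage.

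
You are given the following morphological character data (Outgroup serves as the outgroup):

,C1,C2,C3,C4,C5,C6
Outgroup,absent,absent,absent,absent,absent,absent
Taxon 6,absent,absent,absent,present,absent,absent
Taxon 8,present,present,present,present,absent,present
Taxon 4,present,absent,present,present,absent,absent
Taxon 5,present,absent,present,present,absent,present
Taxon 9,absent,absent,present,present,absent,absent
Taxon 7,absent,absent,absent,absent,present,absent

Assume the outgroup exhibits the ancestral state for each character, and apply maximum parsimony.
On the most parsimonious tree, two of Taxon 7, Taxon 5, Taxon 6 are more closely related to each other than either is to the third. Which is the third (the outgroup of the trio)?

Taxon 7

The outgroup has state 'absent' for every character, so 'present' is the derived state throughout.
Only Taxon 4, Taxon 5, and Taxon 8 show the derived state 'present' for C1, supporting them as a clade.
C2: derived state 'present' in Taxon 8 only — an autapomorphy, so it tells us nothing about relationships among taxa.
C3: derived state 'present' in Taxon 4, Taxon 5, Taxon 8, and Taxon 9 only — synapomorphy for {Taxon 4, Taxon 5, Taxon 8, Taxon 9}.
Only Taxon 4, Taxon 5, Taxon 6, Taxon 8, and Taxon 9 show the derived state 'present' for C4, supporting them as a clade.
C5 (derived state 'present') is unique to Taxon 7 (autapomorphy; uninformative for grouping).
C6: derived state 'present' in Taxon 5 and Taxon 8 only — synapomorphy for {Taxon 5, Taxon 8}.
Most parsimonious ingroup topology: ((Taxon 6,(((Taxon 8,Taxon 5),Taxon 4),Taxon 9)),Taxon 7).
Taxon 5 and Taxon 6 share a more recent common ancestor with each other than either does with Taxon 7, so Taxon 7 is the least closely related of the three.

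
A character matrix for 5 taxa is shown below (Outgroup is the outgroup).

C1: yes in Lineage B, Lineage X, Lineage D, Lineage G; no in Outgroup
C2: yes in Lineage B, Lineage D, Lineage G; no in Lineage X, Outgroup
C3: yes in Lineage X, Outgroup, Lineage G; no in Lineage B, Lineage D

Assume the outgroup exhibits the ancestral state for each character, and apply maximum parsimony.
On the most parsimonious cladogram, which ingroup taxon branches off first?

Character polarity is set by the outgroup: the derived state is whichever differs from the outgroup's state, so for C3 the derived state is 'no', and for the remaining characters it is 'yes'.
All ingroup taxa share the derived state 'yes' for C1; it defines the ingroup but does not resolve relationships within it.
C2 (derived state 'yes') is shared by Lineage B, Lineage D, and Lineage G — a synapomorphy uniting that clade.
Only Lineage B and Lineage D show the derived state 'no' for C3, supporting them as a clade.
Most parsimonious ingroup topology: ((Lineage G,(Lineage D,Lineage B)),Lineage X).
Lineage X is sister to the clade containing all other ingroup taxa, so it is the earliest-diverging (most basal) ingroup lineage.

Lineage X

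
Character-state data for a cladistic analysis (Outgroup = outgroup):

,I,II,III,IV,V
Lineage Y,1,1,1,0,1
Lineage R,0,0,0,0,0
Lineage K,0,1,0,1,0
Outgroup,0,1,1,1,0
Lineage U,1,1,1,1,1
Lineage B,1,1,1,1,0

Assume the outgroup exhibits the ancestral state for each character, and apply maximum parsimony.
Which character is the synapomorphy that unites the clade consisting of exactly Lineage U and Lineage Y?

Character polarity is set by the outgroup: the derived state is whichever differs from the outgroup's state, so for II, III, IV the derived state is '0', and for the remaining characters it is '1'.
I (derived state '1') is shared by Lineage B, Lineage U, and Lineage Y — a synapomorphy uniting that clade.
II (derived state '0') is unique to Lineage R (autapomorphy; uninformative for grouping).
Only Lineage K and Lineage R show the derived state '0' for III, supporting them as a clade.
IV (state '0') occurs in Lineage R and Lineage Y but conflicts with the nesting implied by the other characters — most parsimoniously interpreted as homoplasy.
V (derived state '1') is shared by Lineage U and Lineage Y — a synapomorphy uniting that clade.
Most parsimonious ingroup topology: (((Lineage Y,Lineage U),Lineage B),(Lineage K,Lineage R)).
The clade {Lineage U, Lineage Y} is supported by V: its derived state '1' occurs in exactly those taxa and in no other taxon (including the outgroup).

V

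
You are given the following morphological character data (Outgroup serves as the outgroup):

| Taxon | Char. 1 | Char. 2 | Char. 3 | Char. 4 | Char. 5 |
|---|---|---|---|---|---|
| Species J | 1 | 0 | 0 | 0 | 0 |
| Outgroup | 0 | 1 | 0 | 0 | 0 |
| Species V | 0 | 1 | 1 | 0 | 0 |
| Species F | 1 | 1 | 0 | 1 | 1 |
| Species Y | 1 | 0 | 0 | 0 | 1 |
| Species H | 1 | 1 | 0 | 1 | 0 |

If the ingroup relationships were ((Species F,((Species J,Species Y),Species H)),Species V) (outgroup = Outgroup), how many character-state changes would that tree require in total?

7

Map each character onto ((Species F,((Species J,Species Y),Species H)),Species V) (rooted by Outgroup) and count the minimum state changes it requires (Fitch parsimony):
Char. 1: 1; Char. 2: 1; Char. 3: 1; Char. 4: 2; Char. 5: 2.
Total tree length = 7.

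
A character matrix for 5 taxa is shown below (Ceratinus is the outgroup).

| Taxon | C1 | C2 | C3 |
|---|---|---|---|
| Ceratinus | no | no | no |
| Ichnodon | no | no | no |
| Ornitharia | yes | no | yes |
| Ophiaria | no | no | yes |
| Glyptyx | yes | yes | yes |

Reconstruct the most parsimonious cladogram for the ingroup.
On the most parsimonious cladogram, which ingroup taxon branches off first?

The outgroup has state 'no' for every character, so 'yes' is the derived state throughout.
C1 (derived state 'yes') is shared by Glyptyx and Ornitharia — a synapomorphy uniting that clade.
C2 (derived state 'yes') is unique to Glyptyx (autapomorphy; uninformative for grouping).
C3 (derived state 'yes') is shared by Glyptyx, Ophiaria, and Ornitharia — a synapomorphy uniting that clade.
Most parsimonious ingroup topology: (Ichnodon,((Ornitharia,Glyptyx),Ophiaria)).
Ichnodon is sister to the clade containing all other ingroup taxa, so it is the earliest-diverging (most basal) ingroup lineage.

Ichnodon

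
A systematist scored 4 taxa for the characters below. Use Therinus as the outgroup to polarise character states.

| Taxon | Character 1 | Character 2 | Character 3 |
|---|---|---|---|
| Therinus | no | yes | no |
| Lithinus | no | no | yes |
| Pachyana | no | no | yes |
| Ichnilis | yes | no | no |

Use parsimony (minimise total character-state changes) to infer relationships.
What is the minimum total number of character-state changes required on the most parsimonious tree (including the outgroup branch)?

3

Character polarity is set by the outgroup: the derived state is whichever differs from the outgroup's state, so for Character 2 the derived state is 'no', and for the remaining characters it is 'yes'.
Character 1 (derived state 'yes') is unique to Ichnilis (autapomorphy; uninformative for grouping).
Character 2 (derived state 'no') is shared by all ingroup taxa — unites the whole ingroup.
Character 3: derived state 'yes' in Lithinus and Pachyana only — synapomorphy for {Lithinus, Pachyana}.
Most parsimonious ingroup topology: ((Lithinus,Pachyana),Ichnilis).
Changes per character on this tree: Character 1: 1; Character 2: 1; Character 3: 1.
Total = 3.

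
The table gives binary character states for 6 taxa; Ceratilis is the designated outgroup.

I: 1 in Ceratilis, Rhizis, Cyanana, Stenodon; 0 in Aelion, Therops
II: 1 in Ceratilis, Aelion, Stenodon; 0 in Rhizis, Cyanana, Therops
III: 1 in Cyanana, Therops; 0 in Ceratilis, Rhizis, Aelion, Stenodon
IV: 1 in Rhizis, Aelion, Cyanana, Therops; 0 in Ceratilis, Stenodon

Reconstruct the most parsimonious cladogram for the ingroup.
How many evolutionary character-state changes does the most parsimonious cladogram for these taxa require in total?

5

Character polarity is set by the outgroup: the derived state is whichever differs from the outgroup's state, so for I, II the derived state is '0', and for the remaining characters it is '1'.
I groups Aelion and Therops, which is incompatible with the clades supported by the remaining characters; treating it as convergent (homoplasy) costs fewer steps than any alternative tree.
II: derived state '0' in Cyanana, Rhizis, and Therops only — synapomorphy for {Cyanana, Rhizis, Therops}.
III: derived state '1' in Cyanana and Therops only — synapomorphy for {Cyanana, Therops}.
IV: derived state '1' in Aelion, Cyanana, Rhizis, and Therops only — synapomorphy for {Aelion, Cyanana, Rhizis, Therops}.
Most parsimonious ingroup topology: (((Rhizis,(Cyanana,Therops)),Aelion),Stenodon).
Changes per character on this tree: I: 2; II: 1; III: 1; IV: 1.
Total = 5.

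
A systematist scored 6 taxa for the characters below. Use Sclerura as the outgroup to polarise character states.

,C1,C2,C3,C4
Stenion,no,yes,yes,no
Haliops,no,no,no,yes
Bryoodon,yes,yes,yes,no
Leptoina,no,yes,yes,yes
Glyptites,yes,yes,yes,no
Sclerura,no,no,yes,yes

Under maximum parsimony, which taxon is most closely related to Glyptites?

Character polarity is set by the outgroup: the derived state is whichever differs from the outgroup's state, so for C3, C4 the derived state is 'no', and for the remaining characters it is 'yes'.
C1: derived state 'yes' in Bryoodon and Glyptites only — synapomorphy for {Bryoodon, Glyptites}.
C2 (derived state 'yes') is shared by Bryoodon, Glyptites, Leptoina, and Stenion — a synapomorphy uniting that clade.
C3 (derived state 'no') is unique to Haliops (autapomorphy; uninformative for grouping).
C4 (derived state 'no') is shared by Bryoodon, Glyptites, and Stenion — a synapomorphy uniting that clade.
Most parsimonious ingroup topology: (((Stenion,(Bryoodon,Glyptites)),Leptoina),Haliops).
Glyptites and Bryoodon form a cherry on this tree, so they are sister taxa.

Bryoodon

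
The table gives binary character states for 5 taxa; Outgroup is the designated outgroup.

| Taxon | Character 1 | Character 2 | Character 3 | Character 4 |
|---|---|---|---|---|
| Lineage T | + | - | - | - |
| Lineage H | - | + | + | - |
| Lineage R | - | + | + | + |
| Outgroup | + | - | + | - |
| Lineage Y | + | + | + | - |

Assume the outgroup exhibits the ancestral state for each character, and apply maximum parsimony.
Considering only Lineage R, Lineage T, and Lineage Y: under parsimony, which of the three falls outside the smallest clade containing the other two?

Character polarity is set by the outgroup: the derived state is whichever differs from the outgroup's state, so for Character 1, Character 3 the derived state is '-', and for the remaining characters it is '+'.
Character 1 (derived state '-') is shared by Lineage H and Lineage R — a synapomorphy uniting that clade.
Character 2 (derived state '+') is shared by Lineage H, Lineage R, and Lineage Y — a synapomorphy uniting that clade.
Character 3: derived state '-' in Lineage T only — an autapomorphy, so it tells us nothing about relationships among taxa.
Character 4 (derived state '+') is unique to Lineage R (autapomorphy; uninformative for grouping).
Most parsimonious ingroup topology: (((Lineage H,Lineage R),Lineage Y),Lineage T).
Lineage Y and Lineage R share a more recent common ancestor with each other than either does with Lineage T, so Lineage T is the least closely related of the three.

Lineage T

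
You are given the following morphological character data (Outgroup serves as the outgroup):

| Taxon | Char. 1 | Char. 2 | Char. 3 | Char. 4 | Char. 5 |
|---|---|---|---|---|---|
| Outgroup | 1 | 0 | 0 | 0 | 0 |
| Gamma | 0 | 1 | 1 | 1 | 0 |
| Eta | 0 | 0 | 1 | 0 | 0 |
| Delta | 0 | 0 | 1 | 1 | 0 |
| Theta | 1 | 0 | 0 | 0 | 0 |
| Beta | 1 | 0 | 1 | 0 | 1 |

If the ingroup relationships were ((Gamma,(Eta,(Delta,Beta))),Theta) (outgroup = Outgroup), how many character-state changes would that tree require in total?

Map each character onto ((Gamma,(Eta,(Delta,Beta))),Theta) (rooted by Outgroup) and count the minimum state changes it requires (Fitch parsimony):
Char. 1: 2; Char. 2: 1; Char. 3: 1; Char. 4: 2; Char. 5: 1.
Total tree length = 7.

7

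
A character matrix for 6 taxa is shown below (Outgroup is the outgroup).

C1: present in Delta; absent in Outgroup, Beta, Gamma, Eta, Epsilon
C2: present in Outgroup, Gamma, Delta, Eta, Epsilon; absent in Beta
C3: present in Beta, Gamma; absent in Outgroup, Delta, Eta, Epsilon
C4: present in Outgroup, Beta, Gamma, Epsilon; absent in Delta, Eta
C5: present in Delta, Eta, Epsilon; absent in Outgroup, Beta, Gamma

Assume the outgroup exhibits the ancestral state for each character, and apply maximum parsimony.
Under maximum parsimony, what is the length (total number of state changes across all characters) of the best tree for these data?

5

Character polarity is set by the outgroup: the derived state is whichever differs from the outgroup's state, so for C2, C4 the derived state is 'absent', and for the remaining characters it is 'present'.
C1 (derived state 'present') is unique to Delta (autapomorphy; uninformative for grouping).
C2 (derived state 'absent') is unique to Beta (autapomorphy; uninformative for grouping).
C3: derived state 'present' in Beta and Gamma only — synapomorphy for {Beta, Gamma}.
C4: derived state 'absent' in Delta and Eta only — synapomorphy for {Delta, Eta}.
C5 (derived state 'present') is shared by Delta, Epsilon, and Eta — a synapomorphy uniting that clade.
Most parsimonious ingroup topology: ((Beta,Gamma),((Delta,Eta),Epsilon)).
Changes per character on this tree: C1: 1; C2: 1; C3: 1; C4: 1; C5: 1.
Total = 5.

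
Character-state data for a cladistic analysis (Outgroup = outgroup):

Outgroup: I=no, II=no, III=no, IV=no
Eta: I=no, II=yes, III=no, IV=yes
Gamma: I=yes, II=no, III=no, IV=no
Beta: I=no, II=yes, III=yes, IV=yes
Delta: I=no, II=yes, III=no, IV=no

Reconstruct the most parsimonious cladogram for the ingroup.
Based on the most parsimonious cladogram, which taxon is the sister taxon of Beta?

The outgroup has state 'no' for every character, so 'yes' is the derived state throughout.
I (derived state 'yes') is unique to Gamma (autapomorphy; uninformative for grouping).
Only Beta, Delta, and Eta show the derived state 'yes' for II, supporting them as a clade.
III (derived state 'yes') is unique to Beta (autapomorphy; uninformative for grouping).
IV: derived state 'yes' in Beta and Eta only — synapomorphy for {Beta, Eta}.
Most parsimonious ingroup topology: (((Eta,Beta),Delta),Gamma).
Beta and Eta form a cherry on this tree, so they are sister taxa.

Eta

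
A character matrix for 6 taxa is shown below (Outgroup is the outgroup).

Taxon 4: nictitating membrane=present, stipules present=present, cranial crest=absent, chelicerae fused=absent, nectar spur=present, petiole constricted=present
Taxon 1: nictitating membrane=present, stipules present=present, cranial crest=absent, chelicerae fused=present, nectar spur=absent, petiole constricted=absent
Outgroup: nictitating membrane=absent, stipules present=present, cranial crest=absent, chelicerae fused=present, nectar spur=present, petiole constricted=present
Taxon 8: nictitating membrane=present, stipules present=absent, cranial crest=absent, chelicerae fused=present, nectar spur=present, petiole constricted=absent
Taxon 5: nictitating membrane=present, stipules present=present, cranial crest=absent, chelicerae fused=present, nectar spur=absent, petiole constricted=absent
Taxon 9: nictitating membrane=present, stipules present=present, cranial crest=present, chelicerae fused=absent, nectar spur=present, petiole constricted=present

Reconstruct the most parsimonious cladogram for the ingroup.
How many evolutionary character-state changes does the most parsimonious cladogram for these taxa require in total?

6

Character polarity is set by the outgroup: the derived state is whichever differs from the outgroup's state, so for stipules present, chelicerae fused, nectar spur, petiole constricted the derived state is 'absent', and for the remaining characters it is 'present'.
nictitating membrane (derived state 'present') is shared by all ingroup taxa — unites the whole ingroup.
stipules present: derived state 'absent' in Taxon 8 only — an autapomorphy, so it tells us nothing about relationships among taxa.
cranial crest (derived state 'present') is unique to Taxon 9 (autapomorphy; uninformative for grouping).
Only Taxon 4 and Taxon 9 show the derived state 'absent' for chelicerae fused, supporting them as a clade.
nectar spur (derived state 'absent') is shared by Taxon 1 and Taxon 5 — a synapomorphy uniting that clade.
petiole constricted: derived state 'absent' in Taxon 1, Taxon 5, and Taxon 8 only — synapomorphy for {Taxon 1, Taxon 5, Taxon 8}.
Most parsimonious ingroup topology: ((Taxon 9,Taxon 4),(Taxon 8,(Taxon 1,Taxon 5))).
Changes per character on this tree: nictitating membrane: 1; stipules present: 1; cranial crest: 1; chelicerae fused: 1; nectar spur: 1; petiole constricted: 1.
Total = 6.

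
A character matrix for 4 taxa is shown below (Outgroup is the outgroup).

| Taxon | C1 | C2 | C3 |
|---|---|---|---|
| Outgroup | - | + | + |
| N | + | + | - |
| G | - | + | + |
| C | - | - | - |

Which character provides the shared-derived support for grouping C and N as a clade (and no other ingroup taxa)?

C3

Character polarity is set by the outgroup: the derived state is whichever differs from the outgroup's state, so for C2, C3 the derived state is '-', and for the remaining characters it is '+'.
C1: derived state '+' in N only — an autapomorphy, so it tells us nothing about relationships among taxa.
C2 (derived state '-') is unique to C (autapomorphy; uninformative for grouping).
Only C and N show the derived state '-' for C3, supporting them as a clade.
Most parsimonious ingroup topology: ((N,C),G).
The clade {C, N} is supported by C3: its derived state '-' occurs in exactly those taxa and in no other taxon (including the outgroup).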